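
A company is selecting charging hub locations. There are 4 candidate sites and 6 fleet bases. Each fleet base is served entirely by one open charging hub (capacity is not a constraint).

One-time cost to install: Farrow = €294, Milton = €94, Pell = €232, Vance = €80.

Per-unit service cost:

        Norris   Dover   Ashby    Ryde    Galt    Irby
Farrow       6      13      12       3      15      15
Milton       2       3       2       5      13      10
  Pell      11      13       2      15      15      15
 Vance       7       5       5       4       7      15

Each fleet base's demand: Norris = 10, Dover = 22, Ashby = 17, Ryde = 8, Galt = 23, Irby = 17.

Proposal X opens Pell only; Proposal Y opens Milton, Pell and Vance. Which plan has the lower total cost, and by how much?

Proposal X: {Pell}: Norris→Pell 11·10=110, Dover→Pell 13·22=286, Ashby→Pell 2·17=34, Ryde→Pell 15·8=120, Galt→Pell 15·23=345, Irby→Pell 15·17=255. Service 1150; fixed 232; total 1382.
Proposal Y: {Milton, Pell, Vance}: Norris→Milton 2·10=20, Dover→Milton 3·22=66, Ashby→Milton 2·17=34, Ryde→Vance 4·8=32, Galt→Vance 7·23=161, Irby→Milton 10·17=170. Service 483; fixed 406; total 889.
Difference: |1382 − 889| = 493.

Proposal Y is cheaper by 493.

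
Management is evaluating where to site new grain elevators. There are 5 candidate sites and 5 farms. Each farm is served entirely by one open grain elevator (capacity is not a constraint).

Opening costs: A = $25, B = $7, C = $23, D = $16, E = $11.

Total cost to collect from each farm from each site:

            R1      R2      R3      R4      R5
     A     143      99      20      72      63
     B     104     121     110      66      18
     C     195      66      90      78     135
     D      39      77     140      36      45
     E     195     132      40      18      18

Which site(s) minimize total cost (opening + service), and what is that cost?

Open D and E; minimum total cost 219.

For any fixed open set, each farm goes to its cheapest open site; total = fixed + service.
{D, E}: R1→D 39, R2→D 77, R3→E 40, R4→E 18, R5→E 18. Service 192; fixed 27; total 219.
{A, D, E}: service 172 + fixed 52 = 224
{B, D, E}: R1→D 39, R2→D 77, R3→E 40, R4→E 18, R5→B 18. Service 192; fixed 34; total 226.
{A, B, C, D, E}: service 161 + fixed 82 = 243
No other subset beats 219.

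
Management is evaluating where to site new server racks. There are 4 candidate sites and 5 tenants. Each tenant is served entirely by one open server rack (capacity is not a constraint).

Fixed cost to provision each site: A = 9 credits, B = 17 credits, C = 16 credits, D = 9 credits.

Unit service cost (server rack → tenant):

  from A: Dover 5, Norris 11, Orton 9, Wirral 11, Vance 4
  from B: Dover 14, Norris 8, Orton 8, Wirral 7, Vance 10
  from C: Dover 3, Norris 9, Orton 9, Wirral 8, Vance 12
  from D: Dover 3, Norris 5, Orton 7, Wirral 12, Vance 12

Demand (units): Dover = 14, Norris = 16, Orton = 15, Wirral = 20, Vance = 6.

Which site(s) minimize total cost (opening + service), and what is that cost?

Open A, B and D; minimum total cost 426.

For any fixed open set, each tenant goes to its cheapest open site; total = fixed + service.
{A, B, D}: Dover→D 3·14=42, Norris→D 5·16=80, Orton→D 7·15=105, Wirral→B 7·20=140, Vance→A 4·6=24. Service 391; fixed 35; total 426.
{A, B, C, D}: Dover→C 3·14=42, Norris→D 5·16=80, Orton→D 7·15=105, Wirral→B 7·20=140, Vance→A 4·6=24. Service 391; fixed 51; total 442.
{A, C, D}: Dover→C 3·14=42, Norris→D 5·16=80, Orton→D 7·15=105, Wirral→C 8·20=160, Vance→A 4·6=24. Service 411; fixed 34; total 445.
{A}: Dover→A 5·14=70, Norris→A 11·16=176, Orton→A 9·15=135, Wirral→A 11·20=220, Vance→A 4·6=24. Service 625; fixed 9; total 634.
(All 15 nonempty subsets were checked; A, B and D is lowest.)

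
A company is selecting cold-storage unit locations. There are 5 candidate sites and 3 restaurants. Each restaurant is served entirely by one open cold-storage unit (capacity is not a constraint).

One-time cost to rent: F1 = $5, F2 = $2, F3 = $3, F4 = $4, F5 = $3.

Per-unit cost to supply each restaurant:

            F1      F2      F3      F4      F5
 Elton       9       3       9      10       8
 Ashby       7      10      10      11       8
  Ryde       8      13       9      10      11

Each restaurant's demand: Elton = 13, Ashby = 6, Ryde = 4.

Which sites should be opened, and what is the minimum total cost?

For any fixed open set, each restaurant goes to its cheapest open site; total = fixed + service.
{F1, F2}: Elton→F2 3·13=39, Ashby→F1 7·6=42, Ryde→F1 8·4=32. Service 113; fixed 7; total 120.
{F1, F2, F3}: service 113 + fixed 10 = 123
{F1, F2, F5}: Elton→F2 3·13=39, Ashby→F1 7·6=42, Ryde→F1 8·4=32. Service 113; fixed 10; total 123.
{F1, F2, F3, F4, F5}: Elton→F2 3·13=39, Ashby→F1 7·6=42, Ryde→F1 8·4=32. Service 113; fixed 17; total 130.
No other subset beats 120.

Open F1 and F2; minimum total cost 120.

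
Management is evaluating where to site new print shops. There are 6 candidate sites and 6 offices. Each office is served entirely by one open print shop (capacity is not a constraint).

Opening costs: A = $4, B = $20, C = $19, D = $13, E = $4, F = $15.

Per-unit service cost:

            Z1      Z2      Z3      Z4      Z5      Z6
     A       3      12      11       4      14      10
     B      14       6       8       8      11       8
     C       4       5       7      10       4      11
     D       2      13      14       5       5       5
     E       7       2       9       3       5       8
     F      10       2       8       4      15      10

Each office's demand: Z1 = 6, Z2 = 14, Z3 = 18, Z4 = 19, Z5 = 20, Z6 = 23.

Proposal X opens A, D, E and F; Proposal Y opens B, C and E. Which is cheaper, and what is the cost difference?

Proposal X: {A, D, E, F}: Z1→D 2·6=12, Z2→E 2·14=28, Z3→F 8·18=144, Z4→E 3·19=57, Z5→D 5·20=100, Z6→D 5·23=115. Service 456; fixed 36; total 492.
Proposal Y: {B, C, E}: Z1→C 4·6=24, Z2→E 2·14=28, Z3→C 7·18=126, Z4→E 3·19=57, Z5→C 4·20=80, Z6→B 8·23=184. Service 499; fixed 43; total 542.
Difference: |492 − 542| = 50.

Proposal X is cheaper by 50.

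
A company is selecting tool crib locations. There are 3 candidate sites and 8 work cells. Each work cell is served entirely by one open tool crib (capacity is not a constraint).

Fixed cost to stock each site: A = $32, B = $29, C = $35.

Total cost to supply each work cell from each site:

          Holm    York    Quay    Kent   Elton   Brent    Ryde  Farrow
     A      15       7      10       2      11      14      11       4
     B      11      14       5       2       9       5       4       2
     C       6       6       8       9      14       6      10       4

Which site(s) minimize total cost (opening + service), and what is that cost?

Open B only; minimum total cost 81.

For any fixed open set, each work cell goes to its cheapest open site; total = fixed + service.
{B}: Holm→B 11, York→B 14, Quay→B 5, Kent→B 2, Elton→B 9, Brent→B 5, Ryde→B 4, Farrow→B 2. Service 52; fixed 29; total 81.
{C}: Holm→C 6, York→C 6, Quay→C 8, Kent→C 9, Elton→C 14, Brent→C 6, Ryde→C 10, Farrow→C 4. Service 63; fixed 35; total 98.
{B, C}: service 39 + fixed 64 = 103
{A, B, C}: service 39 + fixed 96 = 135
(All 7 nonempty subsets were checked; B only is lowest.)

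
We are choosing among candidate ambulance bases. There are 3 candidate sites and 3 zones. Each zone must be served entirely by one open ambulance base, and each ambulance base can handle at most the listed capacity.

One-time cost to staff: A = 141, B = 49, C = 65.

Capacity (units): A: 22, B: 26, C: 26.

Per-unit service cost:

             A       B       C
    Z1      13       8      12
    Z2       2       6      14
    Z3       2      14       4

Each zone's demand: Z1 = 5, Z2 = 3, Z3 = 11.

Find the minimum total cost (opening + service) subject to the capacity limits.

Minimum total cost: 211

Open {C}: Z1→C 12·5=60, Z2→C 14·3=42, Z3→C 4·11=44.
Loads: C carries 19/26. Service 146; fixed 65; total 211.
Next best feasible plan costs 216.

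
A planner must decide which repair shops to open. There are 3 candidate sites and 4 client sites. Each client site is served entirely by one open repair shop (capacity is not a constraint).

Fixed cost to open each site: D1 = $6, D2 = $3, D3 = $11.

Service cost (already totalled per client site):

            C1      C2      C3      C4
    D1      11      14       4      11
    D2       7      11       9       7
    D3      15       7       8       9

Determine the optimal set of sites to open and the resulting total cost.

Open D2 only; minimum total cost 37.

For any fixed open set, each client site goes to its cheapest open site; total = fixed + service.
{D2}: C1→D2 7, C2→D2 11, C3→D2 9, C4→D2 7. Service 34; fixed 3; total 37.
{D1, D2}: service 29 + fixed 9 = 38
{D2, D3}: service 29 + fixed 14 = 43
{D1, D2, D3}: C1→D2 7, C2→D3 7, C3→D1 4, C4→D2 7. Service 25; fixed 20; total 45.
(All 7 nonempty subsets were checked; D2 only is lowest.)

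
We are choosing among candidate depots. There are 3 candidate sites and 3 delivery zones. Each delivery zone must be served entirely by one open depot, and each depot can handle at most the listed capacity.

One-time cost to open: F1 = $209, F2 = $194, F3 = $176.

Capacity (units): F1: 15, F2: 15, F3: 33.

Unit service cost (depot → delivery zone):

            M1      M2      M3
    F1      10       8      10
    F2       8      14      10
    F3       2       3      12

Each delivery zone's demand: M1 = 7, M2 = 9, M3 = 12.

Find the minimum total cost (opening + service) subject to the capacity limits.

Minimum total cost: 361

Open {F3}: M1→F3 2·7=14, M2→F3 3·9=27, M3→F3 12·12=144.
Loads: F3 carries 28/33. Service 185; fixed 176; total 361.
Next best feasible plan costs 531.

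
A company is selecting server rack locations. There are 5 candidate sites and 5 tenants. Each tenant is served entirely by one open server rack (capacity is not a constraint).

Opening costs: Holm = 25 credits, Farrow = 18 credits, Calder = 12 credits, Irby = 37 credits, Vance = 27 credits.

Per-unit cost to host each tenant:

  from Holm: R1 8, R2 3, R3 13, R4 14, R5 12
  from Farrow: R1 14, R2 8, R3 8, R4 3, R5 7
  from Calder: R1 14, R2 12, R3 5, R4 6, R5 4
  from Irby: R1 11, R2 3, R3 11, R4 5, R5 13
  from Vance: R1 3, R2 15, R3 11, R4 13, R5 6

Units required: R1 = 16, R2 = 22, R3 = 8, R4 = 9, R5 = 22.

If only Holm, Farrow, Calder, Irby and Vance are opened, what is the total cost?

Total cost: 388

Each tenant is assigned to its cheapest site among the open ones.
{Holm, Farrow, Calder, Irby, Vance}: R1→Vance 3·16=48, R2→Holm 3·22=66, R3→Calder 5·8=40, R4→Farrow 3·9=27, R5→Calder 4·22=88. Service 269; fixed 119; total 388.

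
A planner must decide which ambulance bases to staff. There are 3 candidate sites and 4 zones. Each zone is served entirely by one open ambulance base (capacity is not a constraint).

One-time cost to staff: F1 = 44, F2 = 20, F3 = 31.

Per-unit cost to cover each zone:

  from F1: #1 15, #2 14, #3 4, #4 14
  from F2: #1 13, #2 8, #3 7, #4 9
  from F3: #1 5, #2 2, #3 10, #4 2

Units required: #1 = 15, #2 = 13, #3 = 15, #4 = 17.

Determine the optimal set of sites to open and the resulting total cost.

For any fixed open set, each zone goes to its cheapest open site; total = fixed + service.
{F1, F3}: #1→F3 5·15=75, #2→F3 2·13=26, #3→F1 4·15=60, #4→F3 2·17=34. Service 195; fixed 75; total 270.
{F1, F2, F3}: service 195 + fixed 95 = 290
{F2, F3}: #1→F3 5·15=75, #2→F3 2·13=26, #3→F2 7·15=105, #4→F3 2·17=34. Service 240; fixed 51; total 291.
{F2}: #1→F2 13·15=195, #2→F2 8·13=104, #3→F2 7·15=105, #4→F2 9·17=153. Service 557; fixed 20; total 577.
No other subset beats 270.

Open F1 and F3; minimum total cost 270.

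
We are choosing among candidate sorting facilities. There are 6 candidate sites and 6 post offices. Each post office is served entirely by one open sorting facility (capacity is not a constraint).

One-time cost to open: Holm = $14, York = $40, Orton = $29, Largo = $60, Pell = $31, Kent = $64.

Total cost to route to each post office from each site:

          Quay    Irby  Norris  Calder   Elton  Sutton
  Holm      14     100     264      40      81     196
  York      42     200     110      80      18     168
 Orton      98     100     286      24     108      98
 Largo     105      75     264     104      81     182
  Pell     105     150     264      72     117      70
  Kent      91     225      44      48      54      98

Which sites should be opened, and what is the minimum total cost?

For any fixed open set, each post office goes to its cheapest open site; total = fixed + service.
{Holm, Kent}: Quay→Holm 14, Irby→Holm 100, Norris→Kent 44, Calder→Holm 40, Elton→Kent 54, Sutton→Kent 98. Service 350; fixed 78; total 428.
{Holm, Pell, Kent}: service 322 + fixed 109 = 431
{Holm, York, Kent}: service 314 + fixed 118 = 432
{Holm, York, Orton, Largo, Pell, Kent}: service 245 + fixed 238 = 483
No other subset beats 428.

Open Holm and Kent; minimum total cost 428.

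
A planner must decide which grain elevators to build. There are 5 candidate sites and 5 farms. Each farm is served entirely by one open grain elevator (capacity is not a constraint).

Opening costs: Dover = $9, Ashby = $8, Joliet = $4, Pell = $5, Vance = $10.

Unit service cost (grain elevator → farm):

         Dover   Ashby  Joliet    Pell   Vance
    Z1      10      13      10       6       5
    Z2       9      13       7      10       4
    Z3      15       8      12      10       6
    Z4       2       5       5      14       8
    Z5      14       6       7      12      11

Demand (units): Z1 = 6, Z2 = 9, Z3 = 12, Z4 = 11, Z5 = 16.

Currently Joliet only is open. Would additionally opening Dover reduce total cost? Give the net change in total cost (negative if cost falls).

Current service cost with {Joliet}: 434.
Adding Dover: each farm re-picks its cheapest; new service cost 401, saving 33.
Extra fixed cost: 9. Net change = 9 − 33 = -24.
(Totals: 438 → 414.)

Yes — net change −24 (cost falls by 24).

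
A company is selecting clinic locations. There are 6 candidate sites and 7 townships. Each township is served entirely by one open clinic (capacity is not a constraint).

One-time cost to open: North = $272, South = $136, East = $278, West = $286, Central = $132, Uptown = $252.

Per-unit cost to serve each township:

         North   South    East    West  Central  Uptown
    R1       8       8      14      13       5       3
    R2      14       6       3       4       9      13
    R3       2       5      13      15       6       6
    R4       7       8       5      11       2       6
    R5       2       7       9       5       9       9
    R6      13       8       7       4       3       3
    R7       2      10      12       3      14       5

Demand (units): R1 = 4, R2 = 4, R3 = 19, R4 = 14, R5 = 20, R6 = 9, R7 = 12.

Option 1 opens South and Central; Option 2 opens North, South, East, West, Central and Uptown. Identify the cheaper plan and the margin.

Option 1 is cheaper by 815.

Option 1: {South, Central}: R1→Central 5·4=20, R2→South 6·4=24, R3→South 5·19=95, R4→Central 2·14=28, R5→South 7·20=140, R6→Central 3·9=27, R7→South 10·12=120. Service 454; fixed 268; total 722.
Option 2: {North, South, East, West, Central, Uptown}: R1→Uptown 3·4=12, R2→East 3·4=12, R3→North 2·19=38, R4→Central 2·14=28, R5→North 2·20=40, R6→Central 3·9=27, R7→North 2·12=24. Service 181; fixed 1356; total 1537.
Difference: |722 − 1537| = 815.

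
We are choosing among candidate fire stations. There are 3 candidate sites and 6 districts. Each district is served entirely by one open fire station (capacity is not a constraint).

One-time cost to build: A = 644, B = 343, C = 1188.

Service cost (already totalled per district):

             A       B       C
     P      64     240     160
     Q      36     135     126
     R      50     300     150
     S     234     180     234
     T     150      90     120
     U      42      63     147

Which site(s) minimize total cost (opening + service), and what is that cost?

For any fixed open set, each district goes to its cheapest open site; total = fixed + service.
{A}: P→A 64, Q→A 36, R→A 50, S→A 234, T→A 150, U→A 42. Service 576; fixed 644; total 1220.
{B}: service 1008 + fixed 343 = 1351
{A, B}: service 462 + fixed 987 = 1449
{A, B, C}: service 462 + fixed 2175 = 2637
(All 7 nonempty subsets were checked; A only is lowest.)

Open A only; minimum total cost 1220.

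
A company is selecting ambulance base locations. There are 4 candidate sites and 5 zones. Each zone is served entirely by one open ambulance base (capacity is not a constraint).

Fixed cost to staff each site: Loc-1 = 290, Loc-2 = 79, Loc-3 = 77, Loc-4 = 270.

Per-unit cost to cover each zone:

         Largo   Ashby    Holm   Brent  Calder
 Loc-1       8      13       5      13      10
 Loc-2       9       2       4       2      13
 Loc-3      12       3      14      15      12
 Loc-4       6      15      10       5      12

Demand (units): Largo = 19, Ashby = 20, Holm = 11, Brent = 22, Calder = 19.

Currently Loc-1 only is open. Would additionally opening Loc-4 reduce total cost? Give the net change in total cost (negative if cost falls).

No — net change +56 (cost rises by 56).

Current service cost with {Loc-1}: 943.
Adding Loc-4: each zone re-picks its cheapest; new service cost 729, saving 214.
Extra fixed cost: 270. Net change = 270 − 214 = 56.
(Totals: 1233 → 1289.)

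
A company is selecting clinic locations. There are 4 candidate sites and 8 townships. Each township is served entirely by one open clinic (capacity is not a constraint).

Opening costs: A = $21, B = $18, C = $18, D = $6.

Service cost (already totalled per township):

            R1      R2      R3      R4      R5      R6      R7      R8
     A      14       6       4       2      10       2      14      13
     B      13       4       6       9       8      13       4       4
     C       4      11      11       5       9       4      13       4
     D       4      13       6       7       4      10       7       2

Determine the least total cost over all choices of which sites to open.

Minimum total cost: 58

For any fixed open set, each township goes to its cheapest open site; total = fixed + service.
{A, D}: R1→D 4, R2→A 6, R3→A 4, R4→A 2, R5→D 4, R6→A 2, R7→D 7, R8→D 2. Service 31; fixed 27; total 58.
{D}: service 53 + fixed 6 = 59
{B, D}: service 41 + fixed 24 = 65
{A, B, C, D}: R1→C 4, R2→B 4, R3→A 4, R4→A 2, R5→D 4, R6→A 2, R7→B 4, R8→D 2. Service 26; fixed 63; total 89.
No other subset beats 58.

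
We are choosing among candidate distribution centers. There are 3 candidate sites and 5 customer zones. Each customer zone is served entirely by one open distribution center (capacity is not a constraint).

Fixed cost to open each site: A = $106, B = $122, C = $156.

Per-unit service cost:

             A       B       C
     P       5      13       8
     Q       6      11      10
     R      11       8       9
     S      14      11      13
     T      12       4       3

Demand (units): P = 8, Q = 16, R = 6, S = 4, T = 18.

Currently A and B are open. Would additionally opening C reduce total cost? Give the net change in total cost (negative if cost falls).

No — net change +138 (cost rises by 138).

Current service cost with {A, B}: 300.
Adding C: each customer zone re-picks its cheapest; new service cost 282, saving 18.
Extra fixed cost: 156. Net change = 156 − 18 = 138.
(Totals: 528 → 666.)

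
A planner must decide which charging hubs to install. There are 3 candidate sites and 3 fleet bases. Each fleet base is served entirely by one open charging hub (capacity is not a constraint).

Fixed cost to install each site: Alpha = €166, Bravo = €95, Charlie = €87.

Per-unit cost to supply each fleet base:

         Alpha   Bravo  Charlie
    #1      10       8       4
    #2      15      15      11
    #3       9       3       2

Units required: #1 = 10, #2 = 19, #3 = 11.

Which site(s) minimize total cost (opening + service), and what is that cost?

Open Charlie only; minimum total cost 358.

For any fixed open set, each fleet base goes to its cheapest open site; total = fixed + service.
{Charlie}: #1→Charlie 4·10=40, #2→Charlie 11·19=209, #3→Charlie 2·11=22. Service 271; fixed 87; total 358.
{Bravo, Charlie}: service 271 + fixed 182 = 453
{Bravo}: service 398 + fixed 95 = 493
{Alpha, Bravo, Charlie}: service 271 + fixed 348 = 619
No other subset beats 358.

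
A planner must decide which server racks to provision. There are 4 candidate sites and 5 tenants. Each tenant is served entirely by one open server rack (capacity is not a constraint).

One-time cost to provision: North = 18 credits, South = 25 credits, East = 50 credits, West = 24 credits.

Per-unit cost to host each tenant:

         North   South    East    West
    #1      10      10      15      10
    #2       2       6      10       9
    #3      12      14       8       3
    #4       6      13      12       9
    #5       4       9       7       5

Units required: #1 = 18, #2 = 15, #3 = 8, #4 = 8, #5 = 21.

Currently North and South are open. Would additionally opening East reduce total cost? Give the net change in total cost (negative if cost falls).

Current service cost with {North, South}: 438.
Adding East: each tenant re-picks its cheapest; new service cost 406, saving 32.
Extra fixed cost: 50. Net change = 50 − 32 = 18.
(Totals: 481 → 499.)

No — net change +18 (cost rises by 18).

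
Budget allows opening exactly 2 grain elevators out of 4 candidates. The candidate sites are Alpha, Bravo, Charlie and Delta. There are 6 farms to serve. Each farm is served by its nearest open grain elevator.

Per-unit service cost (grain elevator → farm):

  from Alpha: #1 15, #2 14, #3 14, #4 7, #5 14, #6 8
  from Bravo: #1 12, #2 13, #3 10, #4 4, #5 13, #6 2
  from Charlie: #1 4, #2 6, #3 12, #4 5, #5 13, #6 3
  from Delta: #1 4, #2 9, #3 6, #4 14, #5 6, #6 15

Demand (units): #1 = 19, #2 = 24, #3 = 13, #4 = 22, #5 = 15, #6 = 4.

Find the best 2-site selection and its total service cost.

Choose Charlie and Delta; total service cost 510.

With exactly 2 open, each farm uses its cheapest among the chosen.
{Charlie, Delta}: #1→Charlie 4·19=76, #2→Charlie 6·24=144, #3→Delta 6·13=78, #4→Charlie 5·22=110, #5→Delta 6·15=90, #6→Charlie 3·4=12. Service cost 510.
{Bravo, Delta}: service cost 556
{Bravo, Charlie}: service cost 641
Among all 6 size-2 choices, {Charlie, Delta} is lowest.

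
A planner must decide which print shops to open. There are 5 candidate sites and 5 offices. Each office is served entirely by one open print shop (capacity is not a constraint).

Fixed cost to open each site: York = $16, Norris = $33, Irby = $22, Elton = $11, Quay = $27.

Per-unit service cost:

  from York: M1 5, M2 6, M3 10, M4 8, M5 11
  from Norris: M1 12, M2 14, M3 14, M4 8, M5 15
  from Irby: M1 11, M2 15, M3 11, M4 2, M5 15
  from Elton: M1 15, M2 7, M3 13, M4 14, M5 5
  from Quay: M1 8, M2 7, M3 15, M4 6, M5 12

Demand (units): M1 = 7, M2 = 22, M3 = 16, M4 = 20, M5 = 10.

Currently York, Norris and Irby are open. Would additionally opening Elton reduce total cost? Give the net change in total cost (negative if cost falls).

Current service cost with {York, Norris, Irby}: 477.
Adding Elton: each office re-picks its cheapest; new service cost 417, saving 60.
Extra fixed cost: 11. Net change = 11 − 60 = -49.
(Totals: 548 → 499.)

Yes — net change −49 (cost falls by 49).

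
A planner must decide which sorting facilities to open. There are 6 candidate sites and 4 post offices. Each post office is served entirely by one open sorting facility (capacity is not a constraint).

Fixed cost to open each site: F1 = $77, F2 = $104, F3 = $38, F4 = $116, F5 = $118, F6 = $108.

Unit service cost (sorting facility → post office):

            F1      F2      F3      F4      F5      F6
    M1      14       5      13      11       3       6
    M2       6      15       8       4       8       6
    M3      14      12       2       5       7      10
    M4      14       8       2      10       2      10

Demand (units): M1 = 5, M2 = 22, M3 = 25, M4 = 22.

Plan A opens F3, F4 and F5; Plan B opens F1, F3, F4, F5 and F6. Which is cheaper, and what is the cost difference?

Plan A is cheaper by 185.

Plan A: {F3, F4, F5}: M1→F5 3·5=15, M2→F4 4·22=88, M3→F3 2·25=50, M4→F3 2·22=44. Service 197; fixed 272; total 469.
Plan B: {F1, F3, F4, F5, F6}: M1→F5 3·5=15, M2→F4 4·22=88, M3→F3 2·25=50, M4→F3 2·22=44. Service 197; fixed 457; total 654.
Difference: |469 − 654| = 185.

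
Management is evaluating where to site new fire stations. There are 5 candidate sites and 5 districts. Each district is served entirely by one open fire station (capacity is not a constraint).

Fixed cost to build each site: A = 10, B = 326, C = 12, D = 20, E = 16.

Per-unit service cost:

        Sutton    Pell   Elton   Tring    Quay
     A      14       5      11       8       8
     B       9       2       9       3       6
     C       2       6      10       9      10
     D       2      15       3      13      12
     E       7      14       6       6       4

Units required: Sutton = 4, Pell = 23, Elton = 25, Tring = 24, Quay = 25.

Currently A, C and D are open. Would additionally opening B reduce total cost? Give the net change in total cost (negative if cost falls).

Current service cost with {A, C, D}: 590.
Adding B: each district re-picks its cheapest; new service cost 351, saving 239.
Extra fixed cost: 326. Net change = 326 − 239 = 87.
(Totals: 632 → 719.)

No — net change +87 (cost rises by 87).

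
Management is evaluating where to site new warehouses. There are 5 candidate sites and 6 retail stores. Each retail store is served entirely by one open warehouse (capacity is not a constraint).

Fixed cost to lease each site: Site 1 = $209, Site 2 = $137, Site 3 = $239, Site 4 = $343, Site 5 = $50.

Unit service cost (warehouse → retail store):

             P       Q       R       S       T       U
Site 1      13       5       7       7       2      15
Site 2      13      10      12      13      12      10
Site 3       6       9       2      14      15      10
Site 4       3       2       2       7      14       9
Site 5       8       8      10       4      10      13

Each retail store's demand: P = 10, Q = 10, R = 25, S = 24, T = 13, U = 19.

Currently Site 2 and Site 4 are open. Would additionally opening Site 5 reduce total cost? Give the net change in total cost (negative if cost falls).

Yes — net change −48 (cost falls by 48).

Current service cost with {Site 2, Site 4}: 595.
Adding Site 5: each retail store re-picks its cheapest; new service cost 497, saving 98.
Extra fixed cost: 50. Net change = 50 − 98 = -48.
(Totals: 1075 → 1027.)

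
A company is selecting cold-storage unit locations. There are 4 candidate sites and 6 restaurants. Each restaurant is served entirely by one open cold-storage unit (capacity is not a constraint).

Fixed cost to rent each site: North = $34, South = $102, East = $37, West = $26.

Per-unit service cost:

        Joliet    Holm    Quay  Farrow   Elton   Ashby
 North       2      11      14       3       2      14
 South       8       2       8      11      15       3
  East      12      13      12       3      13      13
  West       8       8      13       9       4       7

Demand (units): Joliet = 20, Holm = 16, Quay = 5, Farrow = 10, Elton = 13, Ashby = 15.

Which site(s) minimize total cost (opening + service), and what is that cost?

Open North and South; minimum total cost 349.

For any fixed open set, each restaurant goes to its cheapest open site; total = fixed + service.
{North, South}: Joliet→North 2·20=40, Holm→South 2·16=32, Quay→South 8·5=40, Farrow→North 3·10=30, Elton→North 2·13=26, Ashby→South 3·15=45. Service 213; fixed 136; total 349.
{North, South, West}: Joliet→North 2·20=40, Holm→South 2·16=32, Quay→South 8·5=40, Farrow→North 3·10=30, Elton→North 2·13=26, Ashby→South 3·15=45. Service 213; fixed 162; total 375.
{North, South, East}: Joliet→North 2·20=40, Holm→South 2·16=32, Quay→South 8·5=40, Farrow→North 3·10=30, Elton→North 2·13=26, Ashby→South 3·15=45. Service 213; fixed 173; total 386.
{North, South, East, West}: service 213 + fixed 199 = 412
No other subset beats 349.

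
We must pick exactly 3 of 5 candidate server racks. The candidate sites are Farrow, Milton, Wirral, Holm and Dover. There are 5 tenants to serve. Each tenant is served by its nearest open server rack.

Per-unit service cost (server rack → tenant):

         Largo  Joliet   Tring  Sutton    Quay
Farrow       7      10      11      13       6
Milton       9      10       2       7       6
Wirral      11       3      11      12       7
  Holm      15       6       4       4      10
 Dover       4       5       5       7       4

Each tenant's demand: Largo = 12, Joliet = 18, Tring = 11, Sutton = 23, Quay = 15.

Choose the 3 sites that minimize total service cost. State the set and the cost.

With exactly 3 open, each tenant uses its cheapest among the chosen.
{Wirral, Holm, Dover}: Largo→Dover 4·12=48, Joliet→Wirral 3·18=54, Tring→Holm 4·11=44, Sutton→Holm 4·23=92, Quay→Dover 4·15=60. Service cost 298.
{Milton, Holm, Dover}: service cost 312
{Farrow, Holm, Dover}: service cost 334
Among all 10 size-3 choices, {Wirral, Holm, Dover} is lowest.

Choose Wirral, Holm and Dover; total service cost 298.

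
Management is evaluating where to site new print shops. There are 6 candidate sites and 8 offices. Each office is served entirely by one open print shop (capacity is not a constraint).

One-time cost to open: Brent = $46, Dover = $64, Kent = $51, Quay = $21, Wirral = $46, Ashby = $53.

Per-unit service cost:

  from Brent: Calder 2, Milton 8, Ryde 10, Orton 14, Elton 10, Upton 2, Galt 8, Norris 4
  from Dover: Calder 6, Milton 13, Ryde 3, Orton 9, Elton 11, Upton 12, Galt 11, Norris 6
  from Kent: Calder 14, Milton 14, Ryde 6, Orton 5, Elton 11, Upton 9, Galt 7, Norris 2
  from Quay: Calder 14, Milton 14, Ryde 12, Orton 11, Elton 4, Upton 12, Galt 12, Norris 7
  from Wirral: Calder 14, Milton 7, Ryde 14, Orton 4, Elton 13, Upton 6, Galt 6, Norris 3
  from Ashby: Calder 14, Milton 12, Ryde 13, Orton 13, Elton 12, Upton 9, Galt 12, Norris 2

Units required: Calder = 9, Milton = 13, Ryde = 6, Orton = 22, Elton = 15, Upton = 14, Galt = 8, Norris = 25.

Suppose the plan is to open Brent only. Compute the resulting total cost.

Total cost: 878

Each office is assigned to its cheapest site among the open ones.
{Brent}: Calder→Brent 2·9=18, Milton→Brent 8·13=104, Ryde→Brent 10·6=60, Orton→Brent 14·22=308, Elton→Brent 10·15=150, Upton→Brent 2·14=28, Galt→Brent 8·8=64, Norris→Brent 4·25=100. Service 832; fixed 46; total 878.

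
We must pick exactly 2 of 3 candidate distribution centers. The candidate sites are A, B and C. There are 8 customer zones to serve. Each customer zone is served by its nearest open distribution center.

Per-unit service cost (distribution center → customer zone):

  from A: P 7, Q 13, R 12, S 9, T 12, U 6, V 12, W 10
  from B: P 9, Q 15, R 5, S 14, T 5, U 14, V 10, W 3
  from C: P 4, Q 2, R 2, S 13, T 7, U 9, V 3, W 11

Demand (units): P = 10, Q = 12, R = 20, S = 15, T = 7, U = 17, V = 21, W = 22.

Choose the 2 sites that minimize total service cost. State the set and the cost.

Choose B and C; total service cost 616.

With exactly 2 open, each customer zone uses its cheapest among the chosen.
{B, C}: P→C 4·10=40, Q→C 2·12=24, R→C 2·20=40, S→C 13·15=195, T→B 5·7=35, U→C 9·17=153, V→C 3·21=63, W→B 3·22=66. Service cost 616.
{A, C}: service cost 673
{A, B}: service cost 874
Among all 3 size-2 choices, {B, C} is lowest.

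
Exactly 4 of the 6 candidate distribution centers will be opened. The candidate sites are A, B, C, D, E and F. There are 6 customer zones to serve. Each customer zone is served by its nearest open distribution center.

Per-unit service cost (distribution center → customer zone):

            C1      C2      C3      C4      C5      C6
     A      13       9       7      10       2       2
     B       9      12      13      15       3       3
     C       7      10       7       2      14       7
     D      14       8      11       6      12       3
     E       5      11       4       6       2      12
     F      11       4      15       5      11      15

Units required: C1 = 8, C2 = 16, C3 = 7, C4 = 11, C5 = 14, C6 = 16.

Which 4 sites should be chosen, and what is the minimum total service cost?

Choose A, C, E and F; total service cost 214.

With exactly 4 open, each customer zone uses its cheapest among the chosen.
{A, C, E, F}: C1→E 5·8=40, C2→F 4·16=64, C3→E 4·7=28, C4→C 2·11=22, C5→A 2·14=28, C6→A 2·16=32. Service cost 214.
{B, C, E, F}: service cost 230
{C, D, E, F}: service cost 230
Among all 15 size-4 choices, {A, C, E, F} is lowest.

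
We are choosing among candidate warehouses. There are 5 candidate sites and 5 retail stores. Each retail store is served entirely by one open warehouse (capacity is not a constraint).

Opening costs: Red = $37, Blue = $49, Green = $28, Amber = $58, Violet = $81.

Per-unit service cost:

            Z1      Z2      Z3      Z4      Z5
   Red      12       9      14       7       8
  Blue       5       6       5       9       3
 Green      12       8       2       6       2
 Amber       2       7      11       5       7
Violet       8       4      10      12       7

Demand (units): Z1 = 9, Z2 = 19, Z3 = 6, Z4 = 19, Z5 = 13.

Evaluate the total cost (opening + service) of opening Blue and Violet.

Each retail store is assigned to its cheapest site among the open ones.
{Blue, Violet}: Z1→Blue 5·9=45, Z2→Violet 4·19=76, Z3→Blue 5·6=30, Z4→Blue 9·19=171, Z5→Blue 3·13=39. Service 361; fixed 130; total 491.

Total cost: 491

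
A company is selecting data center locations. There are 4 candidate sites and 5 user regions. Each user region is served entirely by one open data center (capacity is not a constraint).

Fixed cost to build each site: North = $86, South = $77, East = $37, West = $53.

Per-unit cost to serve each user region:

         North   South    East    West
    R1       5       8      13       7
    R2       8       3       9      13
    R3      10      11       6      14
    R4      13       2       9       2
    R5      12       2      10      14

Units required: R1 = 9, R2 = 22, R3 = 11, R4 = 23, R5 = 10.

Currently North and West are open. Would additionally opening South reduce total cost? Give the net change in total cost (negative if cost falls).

Current service cost with {North, West}: 497.
Adding South: each user region re-picks its cheapest; new service cost 287, saving 210.
Extra fixed cost: 77. Net change = 77 − 210 = -133.
(Totals: 636 → 503.)

Yes — net change −133 (cost falls by 133).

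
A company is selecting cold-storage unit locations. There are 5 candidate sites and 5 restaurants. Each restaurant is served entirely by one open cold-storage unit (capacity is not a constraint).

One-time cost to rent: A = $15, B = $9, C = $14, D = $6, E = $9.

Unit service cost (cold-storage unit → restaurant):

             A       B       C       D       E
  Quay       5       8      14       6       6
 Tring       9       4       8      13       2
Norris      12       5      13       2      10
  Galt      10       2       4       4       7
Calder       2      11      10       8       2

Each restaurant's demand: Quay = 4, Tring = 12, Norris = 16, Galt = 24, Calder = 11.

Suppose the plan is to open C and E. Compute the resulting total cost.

Total cost: 349

Each restaurant is assigned to its cheapest site among the open ones.
{C, E}: Quay→E 6·4=24, Tring→E 2·12=24, Norris→E 10·16=160, Galt→C 4·24=96, Calder→E 2·11=22. Service 326; fixed 23; total 349.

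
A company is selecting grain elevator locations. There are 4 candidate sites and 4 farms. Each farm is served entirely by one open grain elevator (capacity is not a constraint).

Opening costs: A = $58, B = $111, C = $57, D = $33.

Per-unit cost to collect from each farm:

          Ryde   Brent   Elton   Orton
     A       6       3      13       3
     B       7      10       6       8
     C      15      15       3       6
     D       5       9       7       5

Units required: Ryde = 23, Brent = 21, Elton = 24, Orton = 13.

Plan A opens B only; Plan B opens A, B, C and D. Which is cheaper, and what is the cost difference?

Plan A: {B}: Ryde→B 7·23=161, Brent→B 10·21=210, Elton→B 6·24=144, Orton→B 8·13=104. Service 619; fixed 111; total 730.
Plan B: {A, B, C, D}: Ryde→D 5·23=115, Brent→A 3·21=63, Elton→C 3·24=72, Orton→A 3·13=39. Service 289; fixed 259; total 548.
Difference: |730 − 548| = 182.

Plan B is cheaper by 182.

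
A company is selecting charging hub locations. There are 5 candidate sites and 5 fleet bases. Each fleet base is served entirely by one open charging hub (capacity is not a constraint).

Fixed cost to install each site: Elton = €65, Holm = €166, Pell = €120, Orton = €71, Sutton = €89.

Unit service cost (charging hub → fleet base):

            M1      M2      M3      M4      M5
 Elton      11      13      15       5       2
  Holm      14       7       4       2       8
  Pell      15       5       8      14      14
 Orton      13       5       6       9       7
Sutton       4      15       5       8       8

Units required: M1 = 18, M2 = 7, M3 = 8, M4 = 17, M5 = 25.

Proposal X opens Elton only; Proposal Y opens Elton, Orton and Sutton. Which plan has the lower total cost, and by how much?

Proposal Y is cheaper by 102.

Proposal X: {Elton}: M1→Elton 11·18=198, M2→Elton 13·7=91, M3→Elton 15·8=120, M4→Elton 5·17=85, M5→Elton 2·25=50. Service 544; fixed 65; total 609.
Proposal Y: {Elton, Orton, Sutton}: M1→Sutton 4·18=72, M2→Orton 5·7=35, M3→Sutton 5·8=40, M4→Elton 5·17=85, M5→Elton 2·25=50. Service 282; fixed 225; total 507.
Difference: |609 − 507| = 102.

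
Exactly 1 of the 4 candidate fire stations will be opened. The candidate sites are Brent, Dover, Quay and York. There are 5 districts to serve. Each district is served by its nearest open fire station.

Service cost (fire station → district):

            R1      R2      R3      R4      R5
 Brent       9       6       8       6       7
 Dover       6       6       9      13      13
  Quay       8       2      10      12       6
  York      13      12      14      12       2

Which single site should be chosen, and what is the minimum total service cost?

Choose Brent only; total service cost 36.

With exactly 1 open, each district uses its cheapest among the chosen.
{Brent}: R1→Brent 9, R2→Brent 6, R3→Brent 8, R4→Brent 6, R5→Brent 7. Service cost 36.
{Quay}: service cost 38
{Dover}: service cost 47
Among all 4 size-1 choices, {Brent} is lowest.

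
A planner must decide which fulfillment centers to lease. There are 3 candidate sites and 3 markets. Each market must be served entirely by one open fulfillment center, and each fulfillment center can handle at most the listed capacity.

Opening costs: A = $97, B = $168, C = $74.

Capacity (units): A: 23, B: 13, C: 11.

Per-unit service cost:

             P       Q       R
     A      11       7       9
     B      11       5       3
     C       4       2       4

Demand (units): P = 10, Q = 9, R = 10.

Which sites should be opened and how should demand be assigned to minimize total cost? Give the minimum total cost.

Minimum total cost: 364

Open {A, C}: P→C 4·10=40, Q→A 7·9=63, R→A 9·10=90.
Loads: A carries 19/23, C carries 10/11. Service 193; fixed 171; total 364.
Next best feasible plan costs 384.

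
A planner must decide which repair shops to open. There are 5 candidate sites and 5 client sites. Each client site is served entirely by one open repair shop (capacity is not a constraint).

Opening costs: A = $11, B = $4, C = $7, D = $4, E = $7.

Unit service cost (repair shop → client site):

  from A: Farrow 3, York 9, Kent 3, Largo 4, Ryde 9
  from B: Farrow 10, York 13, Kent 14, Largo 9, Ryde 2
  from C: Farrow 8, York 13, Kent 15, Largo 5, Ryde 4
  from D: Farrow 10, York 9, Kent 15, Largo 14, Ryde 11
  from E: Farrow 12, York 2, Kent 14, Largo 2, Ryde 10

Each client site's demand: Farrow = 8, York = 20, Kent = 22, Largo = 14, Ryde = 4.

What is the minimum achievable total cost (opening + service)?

For any fixed open set, each client site goes to its cheapest open site; total = fixed + service.
{A, B, E}: Farrow→A 3·8=24, York→E 2·20=40, Kent→A 3·22=66, Largo→E 2·14=28, Ryde→B 2·4=8. Service 166; fixed 22; total 188.
{A, B, D, E}: Farrow→A 3·8=24, York→E 2·20=40, Kent→A 3·22=66, Largo→E 2·14=28, Ryde→B 2·4=8. Service 166; fixed 26; total 192.
{A, B, C, E}: Farrow→A 3·8=24, York→E 2·20=40, Kent→A 3·22=66, Largo→E 2·14=28, Ryde→B 2·4=8. Service 166; fixed 29; total 195.
{A, B, C, D, E}: service 166 + fixed 33 = 199
No other subset beats 188.

Minimum total cost: 188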